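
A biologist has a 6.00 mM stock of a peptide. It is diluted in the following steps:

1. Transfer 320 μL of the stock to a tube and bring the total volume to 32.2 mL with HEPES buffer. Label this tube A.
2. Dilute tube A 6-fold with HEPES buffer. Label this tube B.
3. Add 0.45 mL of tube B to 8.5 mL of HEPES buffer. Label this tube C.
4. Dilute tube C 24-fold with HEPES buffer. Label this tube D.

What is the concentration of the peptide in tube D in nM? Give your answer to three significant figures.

Step 1: 320 μL brought to 32.2 mL → factor 32200/320 = 100.62
Step 2: 6-fold → factor 6
Step 3: 0.45 mL + 8.5 mL = 8.95 mL total → factor 8.95/0.45 = 19.889
Step 4: 24-fold → factor 24
Overall dilution factor = 100.62 × 6 × 19.889 × 24 = 2.8819 × 10^5
Final = 6.00 mM / 2.8819 × 10^5 = 2.082 × 10^-5 mM = 20.8 nM

20.8 nM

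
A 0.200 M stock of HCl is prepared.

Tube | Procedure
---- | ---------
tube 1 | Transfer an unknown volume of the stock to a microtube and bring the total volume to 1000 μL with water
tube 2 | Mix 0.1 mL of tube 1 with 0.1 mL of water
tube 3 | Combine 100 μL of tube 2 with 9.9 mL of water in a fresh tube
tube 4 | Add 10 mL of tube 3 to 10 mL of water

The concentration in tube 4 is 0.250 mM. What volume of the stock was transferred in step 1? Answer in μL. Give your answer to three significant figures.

500 μL

Step 1: v brought to 1000 μL → factor = 1000 μL/v
Step 2: 0.1 mL + 0.1 mL = 0.2 mL total → factor 0.2/0.1 = 2
Step 3: 100 μL + 9.9 mL = 10000 μL total → factor 10000/100 = 100
Step 4: 10 mL + 10 mL = 20 mL total → factor 20/10 = 2
Product of known-step factors = 400
Overall factor = 0.200 M / (0.250 mM) = 800
Step-1 factor = 800 / 400 = 2
v = 1000 μL / 2 = 500 μL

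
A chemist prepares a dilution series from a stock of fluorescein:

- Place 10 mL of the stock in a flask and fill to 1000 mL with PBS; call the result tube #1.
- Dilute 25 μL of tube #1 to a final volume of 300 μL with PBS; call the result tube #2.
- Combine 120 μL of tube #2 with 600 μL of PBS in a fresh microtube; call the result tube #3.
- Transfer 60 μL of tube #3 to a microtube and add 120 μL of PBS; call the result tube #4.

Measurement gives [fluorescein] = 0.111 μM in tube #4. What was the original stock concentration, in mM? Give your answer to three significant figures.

Step 1: 10 mL brought to 1000 mL → factor 1000/10 = 100
Step 2: 25 μL brought to 300 μL → factor 300/25 = 12
Step 3: 120 μL + 600 μL = 720 μL total → factor 720/120 = 6
Step 4: 60 μL + 120 μL = 180 μL total → factor 180/60 = 3
Overall dilution factor = 100 × 12 × 6 × 3 = 21600
Stock = 0.111 μM × 21600 = 2398 μM = 2.40 mM

2.40 mM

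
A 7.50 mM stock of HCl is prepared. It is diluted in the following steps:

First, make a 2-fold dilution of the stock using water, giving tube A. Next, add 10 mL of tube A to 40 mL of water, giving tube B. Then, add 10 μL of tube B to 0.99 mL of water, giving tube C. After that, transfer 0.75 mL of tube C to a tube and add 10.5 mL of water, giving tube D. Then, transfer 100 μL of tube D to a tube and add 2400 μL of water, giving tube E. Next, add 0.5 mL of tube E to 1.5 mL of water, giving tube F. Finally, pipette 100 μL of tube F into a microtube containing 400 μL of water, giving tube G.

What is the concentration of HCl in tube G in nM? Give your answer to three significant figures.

1.00 nM

Step 1: 2-fold → factor 2
Step 2: 10 mL + 40 mL = 50 mL total → factor 50/10 = 5
Step 3: 10 μL + 0.99 mL = 1000 μL total → factor 1000/10 = 100
Step 4: 0.75 mL + 10.5 mL = 11.25 mL total → factor 11.25/0.75 = 15
Step 5: 100 μL + 2400 μL = 2500 μL total → factor 2500/100 = 25
Step 6: 0.5 mL + 1.5 mL = 2 mL total → factor 2/0.5 = 4
Step 7: 100 μL + 400 μL = 500 μL total → factor 500/100 = 5
Overall dilution factor = 2 × 5 × 100 × 15 × 25 × 4 × 5 = 7.5 × 10^6
Final = 7.50 mM / 7.5 × 10^6 = 1.000 × 10^-6 mM = 1.00 nM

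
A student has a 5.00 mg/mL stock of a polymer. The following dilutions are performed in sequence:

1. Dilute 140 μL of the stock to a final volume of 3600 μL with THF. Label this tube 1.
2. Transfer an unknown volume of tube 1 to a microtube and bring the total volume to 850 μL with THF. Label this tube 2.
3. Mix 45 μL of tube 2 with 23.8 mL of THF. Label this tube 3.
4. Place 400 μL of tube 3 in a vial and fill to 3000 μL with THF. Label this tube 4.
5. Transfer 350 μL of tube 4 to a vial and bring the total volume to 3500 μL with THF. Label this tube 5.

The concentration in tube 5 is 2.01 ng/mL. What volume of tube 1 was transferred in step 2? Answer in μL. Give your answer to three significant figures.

Step 1: 140 μL brought to 3600 μL → factor 3600/140 = 25.714
Step 2: v brought to 850 μL → factor = 850 μL/v
Step 3: 45 μL + 23.8 mL = 23845 μL total → factor 23845/45 = 529.89
Step 4: 400 μL brought to 3000 μL → factor 3000/400 = 7.5
Step 5: 350 μL brought to 3500 μL → factor 3500/350 = 10
Product of known-step factors = 1.0219 × 10^6
Overall factor = 5.00 mg/mL / (2.01 ng/mL) = 2.4876 × 10^6
Step-2 factor = 2.4876 × 10^6 / 1.0219 × 10^6 = 2.4342
v = 850 μL / 2.4342 = 349 μL

349 μL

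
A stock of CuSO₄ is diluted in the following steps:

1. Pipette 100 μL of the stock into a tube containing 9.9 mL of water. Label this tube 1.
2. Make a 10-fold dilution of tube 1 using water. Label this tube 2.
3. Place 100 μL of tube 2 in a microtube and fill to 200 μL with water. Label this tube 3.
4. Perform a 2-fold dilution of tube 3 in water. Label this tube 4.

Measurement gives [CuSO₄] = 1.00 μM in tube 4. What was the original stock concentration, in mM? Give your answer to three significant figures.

4.00 mM

Step 1: 100 μL + 9.9 mL = 10000 μL total → factor 10000/100 = 100
Step 2: 10-fold → factor 10
Step 3: 100 μL brought to 200 μL → factor 200/100 = 2
Step 4: 2-fold → factor 2
Overall dilution factor = 100 × 10 × 2 × 2 = 4000
Stock = 1.00 μM × 4000 = 4000 μM = 4.00 mM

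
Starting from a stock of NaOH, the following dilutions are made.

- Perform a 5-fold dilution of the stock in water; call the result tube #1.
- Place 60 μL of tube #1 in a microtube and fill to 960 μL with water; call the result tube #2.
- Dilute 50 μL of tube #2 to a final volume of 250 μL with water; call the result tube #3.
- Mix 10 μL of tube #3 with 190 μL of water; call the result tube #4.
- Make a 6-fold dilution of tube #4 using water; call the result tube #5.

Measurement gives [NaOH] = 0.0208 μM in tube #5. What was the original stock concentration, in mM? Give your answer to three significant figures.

Step 1: 5-fold → factor 5
Step 2: 60 μL brought to 960 μL → factor 960/60 = 16
Step 3: 50 μL brought to 250 μL → factor 250/50 = 5
Step 4: 10 μL + 190 μL = 200 μL total → factor 200/10 = 20
Step 5: 6-fold → factor 6
Overall dilution factor = 5 × 16 × 5 × 20 × 6 = 48000
Stock = 0.0208 μM × 48000 = 998.4 μM = 0.998 mM

0.998 mM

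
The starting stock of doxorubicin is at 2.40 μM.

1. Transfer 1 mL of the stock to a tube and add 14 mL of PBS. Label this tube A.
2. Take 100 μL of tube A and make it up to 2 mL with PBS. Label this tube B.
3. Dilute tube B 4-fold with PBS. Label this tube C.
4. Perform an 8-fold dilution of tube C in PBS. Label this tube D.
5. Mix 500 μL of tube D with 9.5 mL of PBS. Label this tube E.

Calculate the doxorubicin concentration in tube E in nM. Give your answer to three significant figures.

0.0125 nM

Step 1: 1 mL + 14 mL = 15 mL total → factor 15/1 = 15
Step 2: 100 μL brought to 2 mL → factor 2000/100 = 20
Step 3: 4-fold → factor 4
Step 4: 8-fold → factor 8
Step 5: 500 μL + 9.5 mL = 10000 μL total → factor 10000/500 = 20
Dilution factor through tube E = 15 × 20 × 4 × 8 × 20 = 1.92 × 10^5
[tube E] = 2.40 μM / 1.92 × 10^5 = 1.250 × 10^-5 μM = 0.0125 nM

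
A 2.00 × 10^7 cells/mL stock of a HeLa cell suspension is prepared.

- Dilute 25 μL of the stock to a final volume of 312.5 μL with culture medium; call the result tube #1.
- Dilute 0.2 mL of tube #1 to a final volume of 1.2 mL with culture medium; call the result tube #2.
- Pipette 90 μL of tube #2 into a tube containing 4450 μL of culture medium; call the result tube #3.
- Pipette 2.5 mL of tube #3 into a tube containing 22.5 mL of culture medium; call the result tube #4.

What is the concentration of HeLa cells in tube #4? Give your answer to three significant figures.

Step 1: 25 μL brought to 312.5 μL → factor 312.5/25 = 12.5
Step 2: 0.2 mL brought to 1.2 mL → factor 1.2/0.2 = 6
Step 3: 90 μL + 4450 μL = 4540 μL total → factor 4540/90 = 50.444
Step 4: 2.5 mL + 22.5 mL = 25 mL total → factor 25/2.5 = 10
Overall dilution factor = 12.5 × 6 × 50.444 × 10 = 37833
Final = 2.00 × 10^7 cells/mL / 37833 = 529 cells/mL

529 cells/mL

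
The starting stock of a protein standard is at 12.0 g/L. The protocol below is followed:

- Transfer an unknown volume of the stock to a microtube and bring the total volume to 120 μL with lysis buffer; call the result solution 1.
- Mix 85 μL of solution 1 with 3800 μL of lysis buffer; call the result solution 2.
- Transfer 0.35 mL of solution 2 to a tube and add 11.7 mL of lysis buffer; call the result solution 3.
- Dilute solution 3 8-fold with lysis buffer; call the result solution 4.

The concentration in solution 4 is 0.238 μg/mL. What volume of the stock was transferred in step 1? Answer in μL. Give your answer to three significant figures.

30.0 μL

Step 1: v brought to 120 μL → factor = 120 μL/v
Step 2: 85 μL + 3800 μL = 3885 μL total → factor 3885/85 = 45.706
Step 3: 0.35 mL + 11.7 mL = 12.05 mL total → factor 12.05/0.35 = 34.429
Step 4: 8-fold → factor 8
Product of known-step factors = 12589
Overall factor = 12.0 g/L / (0.238 μg/mL) = 50420
Step-1 factor = 50420 / 12589 = 4.0052
v = 120 μL / 4.0052 = 30.0 μL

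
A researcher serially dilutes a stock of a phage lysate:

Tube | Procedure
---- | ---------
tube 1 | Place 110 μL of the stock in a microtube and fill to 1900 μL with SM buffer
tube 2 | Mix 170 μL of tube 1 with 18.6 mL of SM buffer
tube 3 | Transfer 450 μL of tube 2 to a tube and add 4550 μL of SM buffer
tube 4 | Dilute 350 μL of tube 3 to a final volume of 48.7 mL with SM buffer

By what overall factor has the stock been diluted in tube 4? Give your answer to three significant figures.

2.95 × 10^6

Step 1: 110 μL brought to 1900 μL → factor 1900/110 = 17.273
Step 2: 170 μL + 18.6 mL = 18770 μL total → factor 18770/170 = 110.41
Step 3: 450 μL + 4550 μL = 5000 μL total → factor 5000/450 = 11.111
Step 4: 350 μL brought to 48.7 mL → factor 48700/350 = 139.14
Overall dilution factor = 17.273 × 110.41 × 11.111 × 139.14 = 2.9485 × 10^6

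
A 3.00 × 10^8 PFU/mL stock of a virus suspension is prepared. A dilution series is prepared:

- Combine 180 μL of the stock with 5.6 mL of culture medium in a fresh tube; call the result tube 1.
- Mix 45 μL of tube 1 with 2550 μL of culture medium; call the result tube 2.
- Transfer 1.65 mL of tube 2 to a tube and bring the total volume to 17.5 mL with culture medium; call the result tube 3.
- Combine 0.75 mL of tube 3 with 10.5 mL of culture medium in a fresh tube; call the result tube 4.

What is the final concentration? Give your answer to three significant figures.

Step 1: 180 μL + 5.6 mL = 5780 μL total → factor 5780/180 = 32.111
Step 2: 45 μL + 2550 μL = 2595 μL total → factor 2595/45 = 57.667
Step 3: 1.65 mL brought to 17.5 mL → factor 17.5/1.65 = 10.606
Step 4: 0.75 mL + 10.5 mL = 11.25 mL total → factor 11.25/0.75 = 15
Overall dilution factor = 32.111 × 57.667 × 10.606 × 15 = 2.946 × 10^5
Final = 3.00 × 10^8 PFU/mL / 2.946 × 10^5 = 1.02 × 10^3 PFU/mL

1.02 × 10^3 PFU/mL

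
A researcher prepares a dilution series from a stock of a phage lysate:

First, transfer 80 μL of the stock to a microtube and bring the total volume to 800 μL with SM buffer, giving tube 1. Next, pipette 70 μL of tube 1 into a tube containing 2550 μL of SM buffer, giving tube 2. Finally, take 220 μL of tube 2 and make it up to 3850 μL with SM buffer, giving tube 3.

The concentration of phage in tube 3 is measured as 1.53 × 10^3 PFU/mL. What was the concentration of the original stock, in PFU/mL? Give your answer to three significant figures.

Step 1: 80 μL brought to 800 μL → factor 800/80 = 10
Step 2: 70 μL + 2550 μL = 2620 μL total → factor 2620/70 = 37.429
Step 3: 220 μL brought to 3850 μL → factor 3850/220 = 17.5
Overall dilution factor = 10 × 37.429 × 17.5 = 6550
Stock = 1.53 × 10^3 PFU/mL × 6550 = 1.00 × 10^7 PFU/mL

1.00 × 10^7 PFU/mL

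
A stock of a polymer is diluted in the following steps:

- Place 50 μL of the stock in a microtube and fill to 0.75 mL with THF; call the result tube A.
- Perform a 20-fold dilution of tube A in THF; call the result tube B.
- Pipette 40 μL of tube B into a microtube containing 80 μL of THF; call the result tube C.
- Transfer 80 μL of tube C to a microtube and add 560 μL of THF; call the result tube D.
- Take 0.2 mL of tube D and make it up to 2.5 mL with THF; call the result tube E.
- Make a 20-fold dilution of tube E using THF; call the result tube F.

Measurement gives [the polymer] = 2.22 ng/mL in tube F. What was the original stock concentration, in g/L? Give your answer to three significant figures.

Step 1: 50 μL brought to 0.75 mL → factor 750/50 = 15
Step 2: 20-fold → factor 20
Step 3: 40 μL + 80 μL = 120 μL total → factor 120/40 = 3
Step 4: 80 μL + 560 μL = 640 μL total → factor 640/80 = 8
Step 5: 0.2 mL brought to 2.5 mL → factor 2.5/0.2 = 12.5
Step 6: 20-fold → factor 20
Overall dilution factor = 15 × 20 × 3 × 8 × 12.5 × 20 = 1.8 × 10^6
Stock = 2.22 ng/mL × 1.8 × 10^6 = 3.996 × 10^6 ng/mL = 4.00 g/L

4.00 g/L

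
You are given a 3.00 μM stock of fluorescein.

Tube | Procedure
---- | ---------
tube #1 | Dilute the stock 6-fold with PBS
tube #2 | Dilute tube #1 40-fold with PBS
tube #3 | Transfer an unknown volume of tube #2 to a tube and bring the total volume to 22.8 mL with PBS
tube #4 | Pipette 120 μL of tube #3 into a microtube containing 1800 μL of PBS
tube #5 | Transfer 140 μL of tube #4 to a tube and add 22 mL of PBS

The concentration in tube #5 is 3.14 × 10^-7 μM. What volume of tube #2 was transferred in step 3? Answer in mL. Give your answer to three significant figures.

1.45 mL

Step 1: 6-fold → factor 6
Step 2: 40-fold → factor 40
Step 3: v brought to 22.8 mL → factor = 22.8 mL/v
Step 4: 120 μL + 1800 μL = 1920 μL total → factor 1920/120 = 16
Step 5: 140 μL + 22 mL = 22140 μL total → factor 22140/140 = 158.14
Product of known-step factors = 6.0727 × 10^5
Overall factor = 3.00 μM / (3.14 × 10^-7 μM) = 9.5541 × 10^6
Step-3 factor = 9.5541 × 10^6 / 6.0727 × 10^5 = 15.733
v = 22.8 mL / 15.733 = 1.45 mL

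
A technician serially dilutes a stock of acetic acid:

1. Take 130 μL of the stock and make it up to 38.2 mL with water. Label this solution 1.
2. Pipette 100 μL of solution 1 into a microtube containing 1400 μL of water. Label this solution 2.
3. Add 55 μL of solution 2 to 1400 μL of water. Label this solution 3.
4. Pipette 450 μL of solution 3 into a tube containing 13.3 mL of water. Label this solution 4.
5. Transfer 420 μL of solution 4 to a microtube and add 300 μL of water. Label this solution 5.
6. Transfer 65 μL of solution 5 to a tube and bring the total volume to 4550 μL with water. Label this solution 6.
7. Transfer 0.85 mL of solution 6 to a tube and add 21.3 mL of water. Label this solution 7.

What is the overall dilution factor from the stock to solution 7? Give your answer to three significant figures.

Step 1: 130 μL brought to 38.2 mL → factor 38200/130 = 293.85
Step 2: 100 μL + 1400 μL = 1500 μL total → factor 1500/100 = 15
Step 3: 55 μL + 1400 μL = 1455 μL total → factor 1455/55 = 26.455
Step 4: 450 μL + 13.3 mL = 13750 μL total → factor 13750/450 = 30.556
Step 5: 420 μL + 300 μL = 720 μL total → factor 720/420 = 1.7143
Step 6: 65 μL brought to 4550 μL → factor 4550/65 = 70
Step 7: 0.85 mL + 21.3 mL = 22.15 mL total → factor 22.15/0.85 = 26.059
Overall dilution factor = 293.85 × 15 × 26.455 × 30.556 × 1.7143 × 70 × 26.059 = 1.1141 × 10^10

1.11 × 10^10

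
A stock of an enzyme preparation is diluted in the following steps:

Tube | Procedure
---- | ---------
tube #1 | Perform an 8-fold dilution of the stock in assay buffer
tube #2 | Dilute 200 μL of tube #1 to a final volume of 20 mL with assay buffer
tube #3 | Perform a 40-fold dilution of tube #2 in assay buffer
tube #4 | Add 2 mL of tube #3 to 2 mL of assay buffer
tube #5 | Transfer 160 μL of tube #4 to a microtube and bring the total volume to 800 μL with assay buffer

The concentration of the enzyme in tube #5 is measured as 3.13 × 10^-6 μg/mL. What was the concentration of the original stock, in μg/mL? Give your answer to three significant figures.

1.00 μg/mL

Step 1: 8-fold → factor 8
Step 2: 200 μL brought to 20 mL → factor 20000/200 = 100
Step 3: 40-fold → factor 40
Step 4: 2 mL + 2 mL = 4 mL total → factor 4/2 = 2
Step 5: 160 μL brought to 800 μL → factor 800/160 = 5
Overall dilution factor = 8 × 100 × 40 × 2 × 5 = 3.2 × 10^5
Stock = 3.13 × 10^-6 μg/mL × 3.2 × 10^5 = 1.00 μg/mL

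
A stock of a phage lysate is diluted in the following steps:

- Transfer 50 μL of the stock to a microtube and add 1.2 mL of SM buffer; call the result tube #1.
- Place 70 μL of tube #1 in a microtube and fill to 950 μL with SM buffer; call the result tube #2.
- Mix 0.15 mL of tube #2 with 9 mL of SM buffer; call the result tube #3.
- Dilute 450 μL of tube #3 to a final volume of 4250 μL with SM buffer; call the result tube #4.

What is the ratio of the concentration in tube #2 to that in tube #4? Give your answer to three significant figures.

576

Step 1: 50 μL + 1.2 mL = 1250 μL total → factor 1250/50 = 25
Step 2: 70 μL brought to 950 μL → factor 950/70 = 13.571
Step 3: 0.15 mL + 9 mL = 9.15 mL total → factor 9.15/0.15 = 61
Step 4: 450 μL brought to 4250 μL → factor 4250/450 = 9.4444
Dilution factor to tube #2 = 339.29; to tube #4 = 1.9547 × 10^5
[tube #2]/[tube #4] = (factor to tube #4)/(factor to tube #2) = 1.9547 × 10^5/339.29 = 576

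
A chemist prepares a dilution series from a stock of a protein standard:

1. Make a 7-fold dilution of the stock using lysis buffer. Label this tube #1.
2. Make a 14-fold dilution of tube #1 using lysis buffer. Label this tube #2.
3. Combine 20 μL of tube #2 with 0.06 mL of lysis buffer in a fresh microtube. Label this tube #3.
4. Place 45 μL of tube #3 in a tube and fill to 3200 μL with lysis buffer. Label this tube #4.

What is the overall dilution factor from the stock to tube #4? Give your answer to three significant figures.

Step 1: 7-fold → factor 7
Step 2: 14-fold → factor 14
Step 3: 20 μL + 0.06 mL = 80 μL total → factor 80/20 = 4
Step 4: 45 μL brought to 3200 μL → factor 3200/45 = 71.111
Overall dilution factor = 7 × 14 × 4 × 71.111 = 27876

2.79 × 10^4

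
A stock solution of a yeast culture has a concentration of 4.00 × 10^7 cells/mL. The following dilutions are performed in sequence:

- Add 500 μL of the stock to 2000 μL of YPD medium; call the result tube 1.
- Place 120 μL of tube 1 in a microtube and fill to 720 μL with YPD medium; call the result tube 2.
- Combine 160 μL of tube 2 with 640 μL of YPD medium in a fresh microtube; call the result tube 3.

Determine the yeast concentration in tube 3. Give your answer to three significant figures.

2.67 × 10^5 cells/mL

Step 1: 500 μL + 2000 μL = 2500 μL total → factor 2500/500 = 5
Step 2: 120 μL brought to 720 μL → factor 720/120 = 6
Step 3: 160 μL + 640 μL = 800 μL total → factor 800/160 = 5
Overall dilution factor = 5 × 6 × 5 = 150
Final = 4.00 × 10^7 cells/mL / 150 = 2.67 × 10^5 cells/mL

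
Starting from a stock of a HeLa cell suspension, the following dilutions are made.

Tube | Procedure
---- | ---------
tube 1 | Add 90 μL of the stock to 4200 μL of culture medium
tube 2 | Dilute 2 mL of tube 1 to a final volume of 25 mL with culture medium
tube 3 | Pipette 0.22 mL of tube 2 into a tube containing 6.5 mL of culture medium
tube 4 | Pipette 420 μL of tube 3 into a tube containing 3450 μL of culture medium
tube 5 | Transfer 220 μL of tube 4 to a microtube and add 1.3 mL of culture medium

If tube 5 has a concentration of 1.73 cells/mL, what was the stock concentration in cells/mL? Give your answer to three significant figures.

2.00 × 10^6 cells/mL

Step 1: 90 μL + 4200 μL = 4290 μL total → factor 4290/90 = 47.667
Step 2: 2 mL brought to 25 mL → factor 25/2 = 12.5
Step 3: 0.22 mL + 6.5 mL = 6.72 mL total → factor 6.72/0.22 = 30.545
Step 4: 420 μL + 3450 μL = 3870 μL total → factor 3870/420 = 9.2143
Step 5: 220 μL + 1.3 mL = 1520 μL total → factor 1520/220 = 6.9091
Overall dilution factor = 47.667 × 12.5 × 30.545 × 9.2143 × 6.9091 = 1.1587 × 10^6
Stock = 1.73 cells/mL × 1.1587 × 10^6 = 2.00 × 10^6 cells/mL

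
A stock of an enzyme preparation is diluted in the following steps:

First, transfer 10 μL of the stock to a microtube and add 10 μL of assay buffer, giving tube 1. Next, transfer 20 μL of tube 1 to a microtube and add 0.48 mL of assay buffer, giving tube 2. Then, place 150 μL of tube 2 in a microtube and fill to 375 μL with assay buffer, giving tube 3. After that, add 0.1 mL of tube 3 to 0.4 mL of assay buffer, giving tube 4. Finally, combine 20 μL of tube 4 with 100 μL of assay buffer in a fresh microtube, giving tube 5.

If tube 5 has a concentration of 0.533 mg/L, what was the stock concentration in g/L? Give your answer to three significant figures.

2.00 g/L

Step 1: 10 μL + 10 μL = 20 μL total → factor 20/10 = 2
Step 2: 20 μL + 0.48 mL = 500 μL total → factor 500/20 = 25
Step 3: 150 μL brought to 375 μL → factor 375/150 = 2.5
Step 4: 0.1 mL + 0.4 mL = 0.5 mL total → factor 0.5/0.1 = 5
Step 5: 20 μL + 100 μL = 120 μL total → factor 120/20 = 6
Overall dilution factor = 2 × 25 × 2.5 × 5 × 6 = 3750
Stock = 0.533 mg/L × 3750 = 1999 mg/L = 2.00 g/L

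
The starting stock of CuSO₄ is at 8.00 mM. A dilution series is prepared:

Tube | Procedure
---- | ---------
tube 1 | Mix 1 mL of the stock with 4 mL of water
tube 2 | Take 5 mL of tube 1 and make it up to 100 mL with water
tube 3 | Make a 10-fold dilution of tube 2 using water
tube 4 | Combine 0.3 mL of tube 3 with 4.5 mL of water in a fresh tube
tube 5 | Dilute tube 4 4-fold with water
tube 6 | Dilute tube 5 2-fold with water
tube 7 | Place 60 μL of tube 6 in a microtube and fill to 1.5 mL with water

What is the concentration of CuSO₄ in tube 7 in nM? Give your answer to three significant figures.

2.50 nM

Step 1: 1 mL + 4 mL = 5 mL total → factor 5/1 = 5
Step 2: 5 mL brought to 100 mL → factor 100/5 = 20
Step 3: 10-fold → factor 10
Step 4: 0.3 mL + 4.5 mL = 4.8 mL total → factor 4.8/0.3 = 16
Step 5: 4-fold → factor 4
Step 6: 2-fold → factor 2
Step 7: 60 μL brought to 1.5 mL → factor 1500/60 = 25
Overall dilution factor = 5 × 20 × 10 × 16 × 4 × 2 × 25 = 3.2 × 10^6
Final = 8.00 mM / 3.2 × 10^6 = 2.500 × 10^-6 mM = 2.50 nM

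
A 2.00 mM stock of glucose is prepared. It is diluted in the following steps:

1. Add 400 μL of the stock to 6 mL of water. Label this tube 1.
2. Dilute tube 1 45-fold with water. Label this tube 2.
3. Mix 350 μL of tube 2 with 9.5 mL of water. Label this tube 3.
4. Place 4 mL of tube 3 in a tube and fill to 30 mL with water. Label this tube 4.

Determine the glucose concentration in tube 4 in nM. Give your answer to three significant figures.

Step 1: 400 μL + 6 mL = 6400 μL total → factor 6400/400 = 16
Step 2: 45-fold → factor 45
Step 3: 350 μL + 9.5 mL = 9850 μL total → factor 9850/350 = 28.143
Step 4: 4 mL brought to 30 mL → factor 30/4 = 7.5
Overall dilution factor = 16 × 45 × 28.143 × 7.5 = 1.5197 × 10^5
Final = 2.00 mM / 1.5197 × 10^5 = 1.316 × 10^-5 mM = 13.2 nM

13.2 nM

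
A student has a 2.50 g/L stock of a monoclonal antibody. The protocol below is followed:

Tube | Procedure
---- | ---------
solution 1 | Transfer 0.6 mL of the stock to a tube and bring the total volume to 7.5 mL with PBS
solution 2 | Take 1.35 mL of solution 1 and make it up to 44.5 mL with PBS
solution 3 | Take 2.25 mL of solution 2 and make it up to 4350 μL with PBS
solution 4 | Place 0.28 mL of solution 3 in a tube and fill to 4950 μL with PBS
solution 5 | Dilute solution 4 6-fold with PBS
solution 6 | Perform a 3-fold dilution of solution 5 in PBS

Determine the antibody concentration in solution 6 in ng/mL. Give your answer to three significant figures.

Step 1: 0.6 mL brought to 7.5 mL → factor 7.5/0.6 = 12.5
Step 2: 1.35 mL brought to 44.5 mL → factor 44.5/1.35 = 32.963
Step 3: 2.25 mL brought to 4350 μL → factor 4.35/2.25 = 1.9333
Step 4: 0.28 mL brought to 4950 μL → factor 4.95/0.28 = 17.679
Step 5: 6-fold → factor 6
Step 6: 3-fold → factor 3
Overall dilution factor = 12.5 × 32.963 × 1.9333 × 17.679 × 6 × 3 = 2.5349 × 10^5
Final = 2.50 g/L / 2.5349 × 10^5 = 9.862 × 10^-6 g/L = 9.86 ng/mL

9.86 ng/mL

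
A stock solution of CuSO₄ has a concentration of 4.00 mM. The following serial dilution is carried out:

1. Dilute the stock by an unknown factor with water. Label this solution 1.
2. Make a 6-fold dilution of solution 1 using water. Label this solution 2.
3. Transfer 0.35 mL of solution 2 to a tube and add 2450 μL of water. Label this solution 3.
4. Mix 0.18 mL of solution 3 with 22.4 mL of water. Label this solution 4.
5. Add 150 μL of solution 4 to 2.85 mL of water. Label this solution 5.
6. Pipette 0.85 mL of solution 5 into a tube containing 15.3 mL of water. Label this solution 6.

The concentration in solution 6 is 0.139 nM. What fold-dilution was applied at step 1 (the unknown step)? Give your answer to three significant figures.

Step 1: unknown factor x
Step 2: 6-fold → factor 6
Step 3: 0.35 mL + 2450 μL = 2.8 mL total → factor 2.8/0.35 = 8
Step 4: 0.18 mL + 22.4 mL = 22.58 mL total → factor 22.58/0.18 = 125.44
Step 5: 150 μL + 2.85 mL = 3000 μL total → factor 3000/150 = 20
Step 6: 0.85 mL + 15.3 mL = 16.15 mL total → factor 16.15/0.85 = 19
Product of known-step factors = 2.2881 × 10^6
Overall factor = 4.00 mM / (0.139 nM) = 2.8777 × 10^7
x = 2.8777 × 10^7 / 2.2881 × 10^6 = 12.6

12.6-fold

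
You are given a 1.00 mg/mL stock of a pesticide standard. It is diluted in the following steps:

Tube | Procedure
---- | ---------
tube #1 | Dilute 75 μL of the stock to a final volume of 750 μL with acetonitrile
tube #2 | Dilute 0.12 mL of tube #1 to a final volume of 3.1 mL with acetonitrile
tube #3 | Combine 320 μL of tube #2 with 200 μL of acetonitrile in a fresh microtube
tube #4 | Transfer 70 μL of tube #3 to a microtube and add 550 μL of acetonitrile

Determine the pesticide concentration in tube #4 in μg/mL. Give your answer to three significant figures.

Step 1: 75 μL brought to 750 μL → factor 750/75 = 10
Step 2: 0.12 mL brought to 3.1 mL → factor 3.1/0.12 = 25.833
Step 3: 320 μL + 200 μL = 520 μL total → factor 520/320 = 1.625
Step 4: 70 μL + 550 μL = 620 μL total → factor 620/70 = 8.8571
Overall dilution factor = 10 × 25.833 × 1.625 × 8.8571 = 3718.2
Final = 1.00 mg/mL / 3718.2 = 0.0002690 mg/mL = 0.269 μg/mL

0.269 μg/mL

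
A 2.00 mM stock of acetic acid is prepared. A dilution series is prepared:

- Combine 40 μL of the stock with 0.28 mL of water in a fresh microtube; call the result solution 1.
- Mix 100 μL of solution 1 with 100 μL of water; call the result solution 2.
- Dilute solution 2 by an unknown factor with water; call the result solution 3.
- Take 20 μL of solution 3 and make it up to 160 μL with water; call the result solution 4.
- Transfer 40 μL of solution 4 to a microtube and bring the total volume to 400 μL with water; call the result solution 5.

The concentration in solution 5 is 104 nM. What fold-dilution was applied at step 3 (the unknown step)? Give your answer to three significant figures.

Step 1: 40 μL + 0.28 mL = 320 μL total → factor 320/40 = 8
Step 2: 100 μL + 100 μL = 200 μL total → factor 200/100 = 2
Step 3: unknown factor x
Step 4: 20 μL brought to 160 μL → factor 160/20 = 8
Step 5: 40 μL brought to 400 μL → factor 400/40 = 10
Product of known-step factors = 1280
Overall factor = 2.00 mM / (104 nM) = 19231
x = 19231 / 1280 = 15.0

15.0-fold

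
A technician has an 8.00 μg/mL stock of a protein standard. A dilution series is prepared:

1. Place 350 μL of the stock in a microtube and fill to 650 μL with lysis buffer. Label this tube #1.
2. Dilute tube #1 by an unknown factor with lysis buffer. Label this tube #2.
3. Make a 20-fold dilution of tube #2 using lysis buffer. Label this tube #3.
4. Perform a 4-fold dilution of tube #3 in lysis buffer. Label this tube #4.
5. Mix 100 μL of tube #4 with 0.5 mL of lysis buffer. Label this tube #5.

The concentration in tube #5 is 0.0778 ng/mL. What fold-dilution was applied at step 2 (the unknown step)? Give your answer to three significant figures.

115-fold

Step 1: 350 μL brought to 650 μL → factor 650/350 = 1.8571
Step 2: unknown factor x
Step 3: 20-fold → factor 20
Step 4: 4-fold → factor 4
Step 5: 100 μL + 0.5 mL = 600 μL total → factor 600/100 = 6
Product of known-step factors = 891.43
Overall factor = 8.00 μg/mL / (0.0778 ng/mL) = 1.0283 × 10^5
x = 1.0283 × 10^5 / 891.43 = 115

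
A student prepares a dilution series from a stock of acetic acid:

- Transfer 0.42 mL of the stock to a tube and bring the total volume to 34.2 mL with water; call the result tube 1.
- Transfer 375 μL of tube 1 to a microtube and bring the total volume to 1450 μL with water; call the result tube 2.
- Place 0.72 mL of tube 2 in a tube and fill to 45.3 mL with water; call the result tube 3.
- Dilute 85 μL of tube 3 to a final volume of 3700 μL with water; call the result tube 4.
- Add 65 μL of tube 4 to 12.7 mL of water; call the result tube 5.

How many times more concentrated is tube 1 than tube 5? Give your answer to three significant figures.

2.08 × 10^6

Step 1: 0.42 mL brought to 34.2 mL → factor 34.2/0.42 = 81.429
Step 2: 375 μL brought to 1450 μL → factor 1450/375 = 3.8667
Step 3: 0.72 mL brought to 45.3 mL → factor 45.3/0.72 = 62.917
Step 4: 85 μL brought to 3700 μL → factor 3700/85 = 43.529
Step 5: 65 μL + 12.7 mL = 12765 μL total → factor 12765/65 = 196.38
Dilution factor to tube 1 = 81.429; to tube 5 = 1.6934 × 10^8
[tube 1]/[tube 5] = (factor to tube 5)/(factor to tube 1) = 1.6934 × 10^8/81.429 = 2.08 × 10^6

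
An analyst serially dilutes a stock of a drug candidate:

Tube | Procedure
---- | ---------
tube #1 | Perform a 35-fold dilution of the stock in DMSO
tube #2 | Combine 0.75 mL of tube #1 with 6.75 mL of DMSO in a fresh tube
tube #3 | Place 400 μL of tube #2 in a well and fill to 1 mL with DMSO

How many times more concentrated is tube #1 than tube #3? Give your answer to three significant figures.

25.0

Step 1: 35-fold → factor 35
Step 2: 0.75 mL + 6.75 mL = 7.5 mL total → factor 7.5/0.75 = 10
Step 3: 400 μL brought to 1 mL → factor 1000/400 = 2.5
Dilution factor to tube #1 = 35; to tube #3 = 875
[tube #1]/[tube #3] = (factor to tube #3)/(factor to tube #1) = 875/35 = 25.0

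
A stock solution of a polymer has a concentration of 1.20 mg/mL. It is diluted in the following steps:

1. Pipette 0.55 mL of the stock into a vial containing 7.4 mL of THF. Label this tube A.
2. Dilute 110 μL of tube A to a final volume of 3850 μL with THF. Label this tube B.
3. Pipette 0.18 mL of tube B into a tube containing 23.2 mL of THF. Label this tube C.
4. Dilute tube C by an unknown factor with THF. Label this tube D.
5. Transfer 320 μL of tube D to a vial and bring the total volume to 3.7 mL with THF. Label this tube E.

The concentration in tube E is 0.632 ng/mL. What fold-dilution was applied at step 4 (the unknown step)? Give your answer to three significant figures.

Step 1: 0.55 mL + 7.4 mL = 7.95 mL total → factor 7.95/0.55 = 14.455
Step 2: 110 μL brought to 3850 μL → factor 3850/110 = 35
Step 3: 0.18 mL + 23.2 mL = 23.38 mL total → factor 23.38/0.18 = 129.89
Step 4: unknown factor x
Step 5: 320 μL brought to 3.7 mL → factor 3700/320 = 11.562
Product of known-step factors = 7.5979 × 10^5
Overall factor = 1.20 mg/mL / (0.632 ng/mL) = 1.8987 × 10^6
x = 1.8987 × 10^6 / 7.5979 × 10^5 = 2.50

2.50-fold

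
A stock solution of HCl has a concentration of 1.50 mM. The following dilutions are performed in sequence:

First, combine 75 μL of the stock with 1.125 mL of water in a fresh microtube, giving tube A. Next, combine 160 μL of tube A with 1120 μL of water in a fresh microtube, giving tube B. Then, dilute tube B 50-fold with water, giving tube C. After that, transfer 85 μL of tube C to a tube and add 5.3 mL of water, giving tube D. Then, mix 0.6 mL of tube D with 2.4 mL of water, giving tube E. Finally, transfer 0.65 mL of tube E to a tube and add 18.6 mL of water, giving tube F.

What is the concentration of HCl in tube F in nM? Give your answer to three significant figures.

Step 1: 75 μL + 1.125 mL = 1200 μL total → factor 1200/75 = 16
Step 2: 160 μL + 1120 μL = 1280 μL total → factor 1280/160 = 8
Step 3: 50-fold → factor 50
Step 4: 85 μL + 5.3 mL = 5385 μL total → factor 5385/85 = 63.353
Step 5: 0.6 mL + 2.4 mL = 3 mL total → factor 3/0.6 = 5
Step 6: 0.65 mL + 18.6 mL = 19.25 mL total → factor 19.25/0.65 = 29.615
Overall dilution factor = 16 × 8 × 50 × 63.353 × 5 × 29.615 = 6.0039 × 10^7
Final = 1.50 mM / 6.0039 × 10^7 = 2.498 × 10^-8 mM = 0.0250 nM

0.0250 nM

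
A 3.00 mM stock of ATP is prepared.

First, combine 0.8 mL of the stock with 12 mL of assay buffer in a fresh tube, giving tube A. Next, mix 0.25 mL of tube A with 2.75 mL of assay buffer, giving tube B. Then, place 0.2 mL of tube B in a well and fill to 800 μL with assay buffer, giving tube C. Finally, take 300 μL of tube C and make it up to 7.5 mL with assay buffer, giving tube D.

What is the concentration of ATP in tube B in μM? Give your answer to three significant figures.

15.6 μM

Step 1: 0.8 mL + 12 mL = 12.8 mL total → factor 12.8/0.8 = 16
Step 2: 0.25 mL + 2.75 mL = 3 mL total → factor 3/0.25 = 12
Dilution factor through tube B = 16 × 12 = 192
[tube B] = 3.00 mM / 192 = 0.01562 mM = 15.6 μM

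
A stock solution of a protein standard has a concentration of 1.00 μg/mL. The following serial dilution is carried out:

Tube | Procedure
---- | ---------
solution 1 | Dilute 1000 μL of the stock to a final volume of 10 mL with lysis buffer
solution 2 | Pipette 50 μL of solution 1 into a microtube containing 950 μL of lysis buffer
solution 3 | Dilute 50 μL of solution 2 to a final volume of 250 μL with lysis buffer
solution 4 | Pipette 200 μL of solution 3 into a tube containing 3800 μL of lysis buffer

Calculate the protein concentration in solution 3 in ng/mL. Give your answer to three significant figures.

Step 1: 1000 μL brought to 10 mL → factor 10000/1000 = 10
Step 2: 50 μL + 950 μL = 1000 μL total → factor 1000/50 = 20
Step 3: 50 μL brought to 250 μL → factor 250/50 = 5
Dilution factor through solution 3 = 10 × 20 × 5 = 1000
[solution 3] = 1.00 μg/mL / 1000 = 0.001000 μg/mL = 1.00 ng/mL

1.00 ng/mL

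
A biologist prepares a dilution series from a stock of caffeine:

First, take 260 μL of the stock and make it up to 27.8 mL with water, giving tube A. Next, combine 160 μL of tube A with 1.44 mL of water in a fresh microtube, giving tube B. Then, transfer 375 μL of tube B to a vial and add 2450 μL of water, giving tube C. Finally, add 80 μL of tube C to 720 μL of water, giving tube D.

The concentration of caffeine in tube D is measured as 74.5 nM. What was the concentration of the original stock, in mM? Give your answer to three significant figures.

6.00 mM

Step 1: 260 μL brought to 27.8 mL → factor 27800/260 = 106.92
Step 2: 160 μL + 1.44 mL = 1600 μL total → factor 1600/160 = 10
Step 3: 375 μL + 2450 μL = 2825 μL total → factor 2825/375 = 7.5333
Step 4: 80 μL + 720 μL = 800 μL total → factor 800/80 = 10
Overall dilution factor = 106.92 × 10 × 7.5333 × 10 = 80549
Stock = 74.5 nM × 80549 = 6.001 × 10^6 nM = 6.00 mM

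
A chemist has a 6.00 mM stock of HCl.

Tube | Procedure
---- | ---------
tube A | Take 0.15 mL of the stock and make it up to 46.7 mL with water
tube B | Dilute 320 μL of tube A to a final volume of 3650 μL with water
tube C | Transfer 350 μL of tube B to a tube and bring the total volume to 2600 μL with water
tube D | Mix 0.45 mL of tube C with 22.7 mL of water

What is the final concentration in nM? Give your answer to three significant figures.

Step 1: 0.15 mL brought to 46.7 mL → factor 46.7/0.15 = 311.33
Step 2: 320 μL brought to 3650 μL → factor 3650/320 = 11.406
Step 3: 350 μL brought to 2600 μL → factor 2600/350 = 7.4286
Step 4: 0.45 mL + 22.7 mL = 23.15 mL total → factor 23.15/0.45 = 51.444
Overall dilution factor = 311.33 × 11.406 × 7.4286 × 51.444 = 1.3571 × 10^6
Final = 6.00 mM / 1.3571 × 10^6 = 4.421 × 10^-6 mM = 4.42 nM

4.42 nM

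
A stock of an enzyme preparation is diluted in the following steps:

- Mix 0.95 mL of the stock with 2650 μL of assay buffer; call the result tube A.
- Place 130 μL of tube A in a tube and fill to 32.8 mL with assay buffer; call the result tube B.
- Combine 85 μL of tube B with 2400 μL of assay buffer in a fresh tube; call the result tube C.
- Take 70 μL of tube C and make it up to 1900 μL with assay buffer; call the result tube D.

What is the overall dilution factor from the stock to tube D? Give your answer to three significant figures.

Step 1: 0.95 mL + 2650 μL = 3.6 mL total → factor 3.6/0.95 = 3.7895
Step 2: 130 μL brought to 32.8 mL → factor 32800/130 = 252.31
Step 3: 85 μL + 2400 μL = 2485 μL total → factor 2485/85 = 29.235
Step 4: 70 μL brought to 1900 μL → factor 1900/70 = 27.143
Overall dilution factor = 3.7895 × 252.31 × 29.235 × 27.143 = 7.587 × 10^5

7.59 × 10^5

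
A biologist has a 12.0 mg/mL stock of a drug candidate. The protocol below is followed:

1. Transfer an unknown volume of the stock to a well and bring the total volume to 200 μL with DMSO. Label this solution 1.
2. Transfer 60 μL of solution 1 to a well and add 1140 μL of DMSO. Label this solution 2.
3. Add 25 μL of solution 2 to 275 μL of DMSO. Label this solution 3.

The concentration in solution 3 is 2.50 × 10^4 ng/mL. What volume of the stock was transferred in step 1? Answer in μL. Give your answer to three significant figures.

100 μL

Step 1: v brought to 200 μL → factor = 200 μL/v
Step 2: 60 μL + 1140 μL = 1200 μL total → factor 1200/60 = 20
Step 3: 25 μL + 275 μL = 300 μL total → factor 300/25 = 12
Product of known-step factors = 240
Overall factor = 12.0 mg/mL / (2.50 × 10^4 ng/mL) = 480
Step-1 factor = 480 / 240 = 2
v = 200 μL / 2 = 100 μL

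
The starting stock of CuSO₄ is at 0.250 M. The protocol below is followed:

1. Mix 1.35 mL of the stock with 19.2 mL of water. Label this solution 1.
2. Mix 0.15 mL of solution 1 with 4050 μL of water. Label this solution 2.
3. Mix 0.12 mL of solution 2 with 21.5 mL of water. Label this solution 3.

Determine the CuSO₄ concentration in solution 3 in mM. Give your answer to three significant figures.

Step 1: 1.35 mL + 19.2 mL = 20.55 mL total → factor 20.55/1.35 = 15.222
Step 2: 0.15 mL + 4050 μL = 4.2 mL total → factor 4.2/0.15 = 28
Step 3: 0.12 mL + 21.5 mL = 21.62 mL total → factor 21.62/0.12 = 180.17
Overall dilution factor = 15.222 × 28 × 180.17 = 76791
Final = 0.250 M / 76791 = 3.256 × 10^-6 M = 0.00326 mM

0.00326 mM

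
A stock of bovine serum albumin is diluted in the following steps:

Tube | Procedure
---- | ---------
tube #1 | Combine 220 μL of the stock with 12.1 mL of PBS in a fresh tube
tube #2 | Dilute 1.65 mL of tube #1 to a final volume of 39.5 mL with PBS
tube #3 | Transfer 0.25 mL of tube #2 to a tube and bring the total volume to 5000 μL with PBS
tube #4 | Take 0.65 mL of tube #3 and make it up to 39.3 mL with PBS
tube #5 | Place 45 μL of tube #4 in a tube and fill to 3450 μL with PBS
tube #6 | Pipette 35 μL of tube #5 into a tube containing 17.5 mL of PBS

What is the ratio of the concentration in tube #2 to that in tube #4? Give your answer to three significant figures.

Step 1: 220 μL + 12.1 mL = 12320 μL total → factor 12320/220 = 56
Step 2: 1.65 mL brought to 39.5 mL → factor 39.5/1.65 = 23.939
Step 3: 0.25 mL brought to 5000 μL → factor 5/0.25 = 20
Step 4: 0.65 mL brought to 39.3 mL → factor 39.3/0.65 = 60.462
Dilution factor to tube #2 = 1340.6; to tube #4 = 1.6211 × 10^6
[tube #2]/[tube #4] = (factor to tube #4)/(factor to tube #2) = 1.6211 × 10^6/1340.6 = 1.21 × 10^3

1.21 × 10^3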